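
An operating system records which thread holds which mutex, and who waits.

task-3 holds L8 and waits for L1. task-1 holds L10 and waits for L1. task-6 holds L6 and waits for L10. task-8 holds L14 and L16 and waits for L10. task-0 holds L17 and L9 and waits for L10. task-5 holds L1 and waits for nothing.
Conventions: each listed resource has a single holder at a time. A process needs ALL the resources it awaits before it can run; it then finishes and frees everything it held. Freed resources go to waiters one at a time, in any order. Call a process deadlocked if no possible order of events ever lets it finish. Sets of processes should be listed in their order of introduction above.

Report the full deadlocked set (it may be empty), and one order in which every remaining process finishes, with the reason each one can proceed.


Nothing here is deadlocked.
Key observation: there is no circular wait here — follow any chain and it reaches a process that is free to run now.
The rest can finish in the order task-5, task-1, task-8, task-0, task-6, task-3.
Verifying each step:
  task-5 waits on nothing -> runs at once and releases L1
  run task-1 (all its waits — L1 — are resolved); releases L10
  run task-8 (all its waits — L10 — are resolved); releases L14 and L16
  run task-0 (all its waits — L10 — are resolved); releases L17 and L9
  run task-6 (all its waits — L10 — are resolved); releases L6
  run task-3 (all its waits — L1 — are resolved); releases L8


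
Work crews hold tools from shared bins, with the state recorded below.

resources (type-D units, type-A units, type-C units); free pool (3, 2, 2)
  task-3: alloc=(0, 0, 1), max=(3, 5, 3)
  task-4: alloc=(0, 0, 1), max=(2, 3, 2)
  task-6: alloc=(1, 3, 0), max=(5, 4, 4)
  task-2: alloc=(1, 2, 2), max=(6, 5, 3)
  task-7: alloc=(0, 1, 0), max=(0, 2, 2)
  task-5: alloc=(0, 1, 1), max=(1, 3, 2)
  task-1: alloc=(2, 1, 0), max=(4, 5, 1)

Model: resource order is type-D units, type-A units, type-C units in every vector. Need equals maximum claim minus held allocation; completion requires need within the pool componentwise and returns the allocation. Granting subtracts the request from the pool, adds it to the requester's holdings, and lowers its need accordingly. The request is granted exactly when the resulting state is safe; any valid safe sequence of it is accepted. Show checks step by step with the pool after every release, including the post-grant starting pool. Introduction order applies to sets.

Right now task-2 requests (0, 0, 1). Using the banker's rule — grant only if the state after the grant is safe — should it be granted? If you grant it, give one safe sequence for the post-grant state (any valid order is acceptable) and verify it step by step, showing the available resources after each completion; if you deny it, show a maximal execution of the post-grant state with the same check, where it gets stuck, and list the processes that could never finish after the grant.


GRANT. The post-grant state is safe; one safe sequence: task-5, task-7, task-4, task-1, task-2, task-3, task-6.
Key observation: (3, 2, 1) free after granting still covers task-5 first, and each release covers the next.
Verifying the post-grant state step by step:
  pool = (3, 2, 1)
  run task-5 (needs (1, 2, 1), free (3, 2, 1)); after release of (0, 1, 1) the pool is (3, 3, 2)
  run task-7 (needs (0, 1, 2), free (3, 3, 2)); after release of (0, 1, 0) the pool is (3, 4, 2)
  run task-4 (needs (2, 3, 1), free (3, 4, 2)); after release of (0, 0, 1) the pool is (3, 4, 3)
  run task-1 (needs (2, 4, 1), free (3, 4, 3)); after release of (2, 1, 0) the pool is (5, 5, 3)
  run task-2 (needs (5, 3, 0), free (5, 5, 3)); after release of (1, 2, 3) the pool is (6, 7, 6)
  run task-3 (needs (3, 5, 2), free (6, 7, 6)); after release of (0, 0, 1) the pool is (6, 7, 7)
  run task-6 (needs (4, 1, 4), free (6, 7, 7)); after release of (1, 3, 0) the pool is (7, 10, 7)


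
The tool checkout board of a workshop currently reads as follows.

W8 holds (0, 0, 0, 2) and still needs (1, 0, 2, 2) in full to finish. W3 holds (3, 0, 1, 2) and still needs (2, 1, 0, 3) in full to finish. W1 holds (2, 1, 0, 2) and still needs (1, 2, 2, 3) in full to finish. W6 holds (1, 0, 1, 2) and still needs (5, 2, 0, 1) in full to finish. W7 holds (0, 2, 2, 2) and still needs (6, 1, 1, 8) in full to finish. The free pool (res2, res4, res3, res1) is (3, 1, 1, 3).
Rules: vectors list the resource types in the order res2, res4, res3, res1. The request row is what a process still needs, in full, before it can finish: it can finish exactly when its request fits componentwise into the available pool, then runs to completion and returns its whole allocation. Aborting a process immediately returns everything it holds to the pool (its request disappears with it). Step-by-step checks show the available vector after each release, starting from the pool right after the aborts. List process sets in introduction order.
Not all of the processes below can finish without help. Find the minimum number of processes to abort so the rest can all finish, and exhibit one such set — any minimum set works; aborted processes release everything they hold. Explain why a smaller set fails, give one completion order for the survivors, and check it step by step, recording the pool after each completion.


Minimum abort set: W1.
Key observation: W6 could never have finished before the abort; with (2, 1, 0, 2) returned by W1, it fits at step 2.
No smaller set exists: with zero aborts the deadlock remains.
Survivors finish in the order: W3, W6, W7, W8. Walking it through (pool after the aborts first):
  pool = (5, 2, 1, 5)
  W3: need (2, 1, 0, 3) fits (5, 2, 1, 5); releases (3, 0, 1, 2), pool now (8, 2, 2, 7)
  W6: need (5, 2, 0, 1) fits (8, 2, 2, 7); releases (1, 0, 1, 2), pool now (9, 2, 3, 9)
  W7: need (6, 1, 1, 8) fits (9, 2, 3, 9); releases (0, 2, 2, 2), pool now (9, 4, 5, 11)
  W8: need (1, 0, 2, 2) fits (9, 4, 5, 11); releases (0, 0, 0, 2), pool now (9, 4, 5, 13)


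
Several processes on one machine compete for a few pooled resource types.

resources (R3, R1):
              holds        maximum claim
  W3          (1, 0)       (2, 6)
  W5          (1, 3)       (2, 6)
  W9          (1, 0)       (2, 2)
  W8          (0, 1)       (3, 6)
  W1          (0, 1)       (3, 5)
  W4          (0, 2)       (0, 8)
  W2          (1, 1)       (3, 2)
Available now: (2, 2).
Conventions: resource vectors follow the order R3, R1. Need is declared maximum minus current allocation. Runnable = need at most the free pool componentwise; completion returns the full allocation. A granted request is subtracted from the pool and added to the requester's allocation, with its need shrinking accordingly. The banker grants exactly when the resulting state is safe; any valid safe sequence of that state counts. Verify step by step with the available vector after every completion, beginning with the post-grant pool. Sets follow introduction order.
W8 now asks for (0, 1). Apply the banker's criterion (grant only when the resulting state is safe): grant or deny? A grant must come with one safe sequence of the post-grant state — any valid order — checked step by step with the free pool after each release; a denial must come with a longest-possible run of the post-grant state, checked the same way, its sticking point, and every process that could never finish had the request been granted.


DENY — the pretend-granted state is unsafe.
Key observation: W2, W9 can finish, but then (4, 2) is all there is, and the blocked group's R1 demands exceed it.
Pretend the grant happened; the run W2, W9 goes as far as possible. Verifying each step:
  pool = (2, 1)
  W2 needs (2, 1) <= (2, 1) -> finishes; pool += (1, 1) = (3, 2)
  W9 needs (1, 2) <= (3, 2) -> finishes; pool += (1, 0) = (4, 2)
  W3 cannot run: need (1, 6) vs free (4, 2) (insufficient R1)
  W5 cannot run: need (1, 3) vs free (4, 2) (insufficient R1)
  W8 cannot run: need (3, 4) vs free (4, 2) (insufficient R1)
  W1 cannot run: need (3, 4) vs free (4, 2) (insufficient R1)
  W4 cannot run: need (0, 6) vs free (4, 2) (insufficient R1)
Had the request been granted, W3, W5, W8, W1 and W4 could never finish.


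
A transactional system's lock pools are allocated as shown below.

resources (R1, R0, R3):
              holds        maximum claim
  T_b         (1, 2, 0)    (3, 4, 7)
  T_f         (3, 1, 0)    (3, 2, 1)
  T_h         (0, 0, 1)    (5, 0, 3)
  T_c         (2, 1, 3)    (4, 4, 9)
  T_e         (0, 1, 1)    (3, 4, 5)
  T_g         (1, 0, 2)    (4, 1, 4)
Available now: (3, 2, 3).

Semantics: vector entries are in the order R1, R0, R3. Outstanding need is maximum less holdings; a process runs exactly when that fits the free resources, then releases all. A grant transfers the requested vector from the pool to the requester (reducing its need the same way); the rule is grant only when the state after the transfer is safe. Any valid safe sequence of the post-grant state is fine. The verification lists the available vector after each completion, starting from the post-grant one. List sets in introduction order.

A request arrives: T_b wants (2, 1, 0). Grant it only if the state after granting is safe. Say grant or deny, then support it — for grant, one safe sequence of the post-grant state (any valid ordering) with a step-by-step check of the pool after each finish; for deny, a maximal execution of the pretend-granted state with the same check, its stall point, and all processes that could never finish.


DENY: after the grant no complete ordering would exist.
Key observation: after T_f, T_g, T_h the pool peaks at (5, 2, 6), and each blocked process is short somewhere: T_b on R3; T_c on R0; T_e on R0.
After a pretend grant, a maximal execution: T_f, T_g, T_h — then nothing else fits. Check, step by step:
  pool = (1, 1, 3)
  T_f needs (0, 1, 1) <= (1, 1, 3) -> finishes; pool += (3, 1, 0) = (4, 2, 3)
  T_g needs (3, 1, 2) <= (4, 2, 3) -> finishes; pool += (1, 0, 2) = (5, 2, 5)
  T_h needs (5, 0, 2) <= (5, 2, 5) -> finishes; pool += (0, 0, 1) = (5, 2, 6)
  T_b still needs (0, 1, 7) but only (5, 2, 6) is free — short on R3
  T_c still needs (2, 3, 6) but only (5, 2, 6) is free — short on R0
  T_e still needs (3, 3, 4) but only (5, 2, 6) is free — short on R0
Processes that could never finish after the grant: T_b, T_c and T_e.


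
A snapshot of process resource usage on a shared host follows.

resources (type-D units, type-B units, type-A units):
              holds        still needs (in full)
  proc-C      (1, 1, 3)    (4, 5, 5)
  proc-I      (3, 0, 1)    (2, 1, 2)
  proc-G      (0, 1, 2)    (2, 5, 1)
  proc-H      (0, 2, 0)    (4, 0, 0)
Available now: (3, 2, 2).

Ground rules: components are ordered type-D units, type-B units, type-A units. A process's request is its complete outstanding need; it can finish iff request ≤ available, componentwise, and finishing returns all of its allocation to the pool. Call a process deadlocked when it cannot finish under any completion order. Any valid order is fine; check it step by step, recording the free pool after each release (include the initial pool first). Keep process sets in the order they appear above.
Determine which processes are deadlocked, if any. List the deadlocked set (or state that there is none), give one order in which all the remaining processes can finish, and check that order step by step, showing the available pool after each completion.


Deadlocked: proc-C and proc-G.
Key observation: the pool after proc-I, proc-H is (6, 4, 3); every surviving request exceeds it in type-B units, so progress ends there.
A valid finishing order for the others: proc-I, proc-H. Check, step by step:
  pool = (3, 2, 2)
  proc-I needs (2, 1, 2) <= (3, 2, 2) -> finishes; pool += (3, 0, 1) = (6, 2, 3)
  proc-H needs (4, 0, 0) <= (6, 2, 3) -> finishes; pool += (0, 2, 0) = (6, 4, 3)
The blocked processes can never fit:
  blocked: proc-C wants (4, 5, 5), pool (6, 4, 3) — not enough type-B units and type-A units
  blocked: proc-G wants (2, 5, 1), pool (6, 4, 3) — not enough type-B units


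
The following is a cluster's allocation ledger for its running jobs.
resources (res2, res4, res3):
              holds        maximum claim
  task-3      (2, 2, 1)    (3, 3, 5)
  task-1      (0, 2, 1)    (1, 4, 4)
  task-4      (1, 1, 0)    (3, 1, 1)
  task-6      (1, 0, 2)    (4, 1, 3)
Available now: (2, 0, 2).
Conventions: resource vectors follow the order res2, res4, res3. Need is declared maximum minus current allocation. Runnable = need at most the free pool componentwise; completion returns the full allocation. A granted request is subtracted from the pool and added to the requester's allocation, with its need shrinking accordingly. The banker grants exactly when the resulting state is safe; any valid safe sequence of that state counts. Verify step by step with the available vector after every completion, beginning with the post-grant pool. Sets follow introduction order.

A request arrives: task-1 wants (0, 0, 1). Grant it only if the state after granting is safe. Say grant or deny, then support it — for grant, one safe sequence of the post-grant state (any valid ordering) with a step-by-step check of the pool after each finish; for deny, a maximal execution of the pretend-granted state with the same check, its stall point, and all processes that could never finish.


DENY — the pretend-granted state is unsafe.
Key observation: after task-4, task-6 the pool peaks at (4, 1, 3), and each blocked process is short somewhere: task-3 on res3; task-1 on res4.
After a pretend grant, a maximal execution: task-4, task-6 — then nothing else fits. Step-by-step check:
  pool = (2, 0, 1)
  task-4: need (2, 0, 1) fits (2, 0, 1); releases (1, 1, 0), pool now (3, 1, 1)
  task-6: need (3, 1, 1) fits (3, 1, 1); releases (1, 0, 2), pool now (4, 1, 3)
  task-3 cannot run: need (1, 1, 4) vs free (4, 1, 3) (insufficient res3)
  task-1 cannot run: need (1, 2, 2) vs free (4, 1, 3) (insufficient res4)
Processes that could never finish after the grant: task-3 and task-1.


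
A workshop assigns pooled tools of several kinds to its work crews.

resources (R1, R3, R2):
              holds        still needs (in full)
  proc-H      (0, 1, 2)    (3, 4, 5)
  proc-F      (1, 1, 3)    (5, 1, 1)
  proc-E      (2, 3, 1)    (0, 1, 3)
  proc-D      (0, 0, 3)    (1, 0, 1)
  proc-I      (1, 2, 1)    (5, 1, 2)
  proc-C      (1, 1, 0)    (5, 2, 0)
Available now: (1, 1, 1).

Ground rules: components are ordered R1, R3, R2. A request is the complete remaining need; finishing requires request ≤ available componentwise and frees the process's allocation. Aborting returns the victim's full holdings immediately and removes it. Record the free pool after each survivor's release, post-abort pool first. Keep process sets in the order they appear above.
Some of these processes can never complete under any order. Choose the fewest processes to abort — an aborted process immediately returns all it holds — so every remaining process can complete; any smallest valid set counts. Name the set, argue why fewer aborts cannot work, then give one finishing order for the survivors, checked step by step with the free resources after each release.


The answer: abort proc-F and proc-C.
Key observation: before aborting proc-F and proc-C, proc-I was permanently blocked — no order could ever run it; afterwards it completes at step 3.
Why nothing smaller works — every single abort fails: proc-H alone leaves proc-F blocked (short on R1); proc-F alone leaves proc-I blocked (short on R1); proc-E alone leaves proc-F blocked (short on R1); proc-D alone leaves proc-F blocked (short on R1); proc-I alone leaves proc-F blocked (short on R1); proc-C alone leaves proc-F blocked (short on R1).
One survivor order: proc-E, proc-H, proc-I, proc-D. Walking it through (post-abort pool first):
  pool = (3, 3, 4)
  run proc-E (needs (0, 1, 3), free (3, 3, 4)); after release of (2, 3, 1) the pool is (5, 6, 5)
  run proc-H (needs (3, 4, 5), free (5, 6, 5)); after release of (0, 1, 2) the pool is (5, 7, 7)
  run proc-I (needs (5, 1, 2), free (5, 7, 7)); after release of (1, 2, 1) the pool is (6, 9, 8)
  run proc-D (needs (1, 0, 1), free (6, 9, 8)); after release of (0, 0, 3) the pool is (6, 9, 11)


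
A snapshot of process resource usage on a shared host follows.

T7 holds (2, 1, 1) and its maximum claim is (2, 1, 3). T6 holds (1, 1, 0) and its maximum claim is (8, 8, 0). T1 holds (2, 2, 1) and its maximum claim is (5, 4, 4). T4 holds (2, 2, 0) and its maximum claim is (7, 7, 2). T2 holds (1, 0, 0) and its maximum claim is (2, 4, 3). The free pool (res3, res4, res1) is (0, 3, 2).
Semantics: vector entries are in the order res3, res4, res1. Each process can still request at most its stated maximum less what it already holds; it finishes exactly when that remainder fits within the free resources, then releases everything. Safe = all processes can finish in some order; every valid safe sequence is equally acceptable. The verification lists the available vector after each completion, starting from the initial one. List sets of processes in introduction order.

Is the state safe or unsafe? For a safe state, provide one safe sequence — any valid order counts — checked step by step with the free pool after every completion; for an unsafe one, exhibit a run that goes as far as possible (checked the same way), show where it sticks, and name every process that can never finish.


The state is SAFE; one workable sequence: T7, T2, T1, T4, T6.
Key observation: the first exact fit in this order is T7 — it needs (0, 0, 2) with (0, 3, 2) free, meeting a requested resource to the last unit.
Check, step by step:
  pool = (0, 3, 2)
  T7 needs (0, 0, 2) <= (0, 3, 2) -> finishes; pool += (2, 1, 1) = (2, 4, 3)
  T2 needs (1, 4, 3) <= (2, 4, 3) -> finishes; pool += (1, 0, 0) = (3, 4, 3)
  T1 needs (3, 2, 3) <= (3, 4, 3) -> finishes; pool += (2, 2, 1) = (5, 6, 4)
  T4 needs (5, 5, 2) <= (5, 6, 4) -> finishes; pool += (2, 2, 0) = (7, 8, 4)
  T6 needs (7, 7, 0) <= (7, 8, 4) -> finishes; pool += (1, 1, 0) = (8, 9, 4)


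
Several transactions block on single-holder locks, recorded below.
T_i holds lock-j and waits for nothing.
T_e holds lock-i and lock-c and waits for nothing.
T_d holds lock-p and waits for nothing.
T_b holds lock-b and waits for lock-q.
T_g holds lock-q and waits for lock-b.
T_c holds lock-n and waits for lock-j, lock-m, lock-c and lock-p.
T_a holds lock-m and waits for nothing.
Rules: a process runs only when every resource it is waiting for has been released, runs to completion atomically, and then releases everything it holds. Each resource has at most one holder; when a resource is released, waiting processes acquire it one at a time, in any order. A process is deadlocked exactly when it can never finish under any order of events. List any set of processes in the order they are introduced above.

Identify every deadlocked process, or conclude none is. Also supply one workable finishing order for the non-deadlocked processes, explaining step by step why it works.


The deadlocked set is T_b and T_g.
Key observation: the wait chain closes on itself along T_b -> T_g -> T_b; no other process is dragged down with it.
The rest can finish in the order T_e, T_d, T_i, T_a, T_c.
Walking it through:
  run T_e (it waits on nothing); releases lock-i and lock-c
  run T_d (it waits on nothing); releases lock-p
  run T_i (it waits on nothing); releases lock-j
  run T_a (it waits on nothing); releases lock-m
  T_c waits on lock-j, lock-m, lock-c and lock-p — all released -> runs and releases lock-n


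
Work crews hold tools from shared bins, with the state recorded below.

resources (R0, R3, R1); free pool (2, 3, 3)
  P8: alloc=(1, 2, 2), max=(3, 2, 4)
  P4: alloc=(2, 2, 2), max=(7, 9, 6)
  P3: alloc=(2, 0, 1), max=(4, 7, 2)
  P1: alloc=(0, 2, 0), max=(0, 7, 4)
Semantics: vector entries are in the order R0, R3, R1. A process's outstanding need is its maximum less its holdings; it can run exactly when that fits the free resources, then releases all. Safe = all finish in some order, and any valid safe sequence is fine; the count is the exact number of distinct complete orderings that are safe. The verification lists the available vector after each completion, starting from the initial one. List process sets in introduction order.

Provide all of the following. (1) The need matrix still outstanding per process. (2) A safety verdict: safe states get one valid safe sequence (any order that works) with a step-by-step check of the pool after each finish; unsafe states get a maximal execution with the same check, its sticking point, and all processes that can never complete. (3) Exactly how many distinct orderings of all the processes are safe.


(1) Outstanding need per process (order R0, R3, R1):
  P8: (2, 0, 2)
  P4: (5, 7, 4)
  P3: (2, 7, 1)
  P1: (0, 5, 4)
(2) SAFE. One safe sequence: P8, P1, P3, P4.
Key observation: at P8 the run first touches a limit — (2, 0, 2) against (2, 3, 3), exact on a resource it actually requests.
Walking it through:
  pool = (2, 3, 3)
  P8: need (2, 0, 2) fits (2, 3, 3); releases (1, 2, 2), pool now (3, 5, 5)
  P1: need (0, 5, 4) fits (3, 5, 5); releases (0, 2, 0), pool now (3, 7, 5)
  P3: need (2, 7, 1) fits (3, 7, 5); releases (2, 0, 1), pool now (5, 7, 6)
  P4: need (5, 7, 4) fits (5, 7, 6); releases (2, 2, 2), pool now (7, 9, 8)
(3) The exact count: 1 of the possible complete orderings is a safe sequence.


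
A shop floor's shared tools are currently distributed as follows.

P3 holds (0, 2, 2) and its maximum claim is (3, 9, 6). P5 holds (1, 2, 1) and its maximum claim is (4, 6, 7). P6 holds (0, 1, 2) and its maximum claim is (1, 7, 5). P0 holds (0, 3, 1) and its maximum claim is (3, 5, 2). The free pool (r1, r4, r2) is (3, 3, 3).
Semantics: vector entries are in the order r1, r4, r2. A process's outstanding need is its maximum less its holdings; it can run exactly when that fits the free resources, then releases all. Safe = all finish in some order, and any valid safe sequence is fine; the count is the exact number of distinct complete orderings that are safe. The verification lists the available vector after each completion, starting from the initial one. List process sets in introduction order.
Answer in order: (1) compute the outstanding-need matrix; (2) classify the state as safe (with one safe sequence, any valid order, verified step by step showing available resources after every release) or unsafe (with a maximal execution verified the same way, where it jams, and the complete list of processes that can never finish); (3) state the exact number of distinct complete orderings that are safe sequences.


(1) Remaining need (order r1, r4, r2):
  P3: (3, 7, 4)
  P5: (3, 4, 6)
  P6: (1, 6, 3)
  P0: (3, 2, 1)
(2) SAFE. One safe sequence: P0, P6, P3, P5.
Key observation: the first exact fit in this order is P0 — it needs (3, 2, 1) with (3, 3, 3) free, meeting a requested resource to the last unit.
Walking it through:
  pool = (3, 3, 3)
  P0: need (3, 2, 1) fits (3, 3, 3); releases (0, 3, 1), pool now (3, 6, 4)
  P6: need (1, 6, 3) fits (3, 6, 4); releases (0, 1, 2), pool now (3, 7, 6)
  P3: need (3, 7, 4) fits (3, 7, 6); releases (0, 2, 2), pool now (3, 9, 8)
  P5: need (3, 4, 6) fits (3, 9, 8); releases (1, 2, 1), pool now (4, 11, 9)
(3) Exactly 2 of the possible complete orderings are safe sequences.


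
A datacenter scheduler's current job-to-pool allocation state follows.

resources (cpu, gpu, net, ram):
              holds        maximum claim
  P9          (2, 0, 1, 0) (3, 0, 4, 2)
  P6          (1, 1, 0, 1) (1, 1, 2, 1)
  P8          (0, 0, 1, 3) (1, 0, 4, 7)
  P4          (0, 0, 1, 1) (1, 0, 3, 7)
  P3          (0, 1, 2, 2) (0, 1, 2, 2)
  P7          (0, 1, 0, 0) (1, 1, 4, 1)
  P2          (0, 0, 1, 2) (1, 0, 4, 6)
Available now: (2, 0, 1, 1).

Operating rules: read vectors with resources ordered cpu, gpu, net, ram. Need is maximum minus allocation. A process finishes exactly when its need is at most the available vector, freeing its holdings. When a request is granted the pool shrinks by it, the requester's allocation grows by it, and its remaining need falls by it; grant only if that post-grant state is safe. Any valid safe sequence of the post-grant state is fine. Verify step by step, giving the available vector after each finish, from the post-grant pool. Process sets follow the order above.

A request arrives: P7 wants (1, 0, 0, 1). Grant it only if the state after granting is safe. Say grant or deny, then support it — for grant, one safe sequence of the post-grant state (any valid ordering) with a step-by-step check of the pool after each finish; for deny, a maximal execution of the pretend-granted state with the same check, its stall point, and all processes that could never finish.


GRANT: granting preserves safety; a valid post-grant sequence is P3, P9, P6, P7, P8, P2, P4.
Key observation: with (1, 0, 1, 0) left after the transfer, P3 can run at once — the state stays safe.
Check on the post-grant state, step by step:
  pool = (1, 0, 1, 0)
  run P3 (needs (0, 0, 0, 0), free (1, 0, 1, 0)); after release of (0, 1, 2, 2) the pool is (1, 1, 3, 2)
  run P9 (needs (1, 0, 3, 2), free (1, 1, 3, 2)); after release of (2, 0, 1, 0) the pool is (3, 1, 4, 2)
  run P6 (needs (0, 0, 2, 0), free (3, 1, 4, 2)); after release of (1, 1, 0, 1) the pool is (4, 2, 4, 3)
  run P7 (needs (0, 0, 4, 0), free (4, 2, 4, 3)); after release of (1, 1, 0, 1) the pool is (5, 3, 4, 4)
  run P8 (needs (1, 0, 3, 4), free (5, 3, 4, 4)); after release of (0, 0, 1, 3) the pool is (5, 3, 5, 7)
  run P2 (needs (1, 0, 3, 4), free (5, 3, 5, 7)); after release of (0, 0, 1, 2) the pool is (5, 3, 6, 9)
  run P4 (needs (1, 0, 2, 6), free (5, 3, 6, 9)); after release of (0, 0, 1, 1) the pool is (5, 3, 7, 10)


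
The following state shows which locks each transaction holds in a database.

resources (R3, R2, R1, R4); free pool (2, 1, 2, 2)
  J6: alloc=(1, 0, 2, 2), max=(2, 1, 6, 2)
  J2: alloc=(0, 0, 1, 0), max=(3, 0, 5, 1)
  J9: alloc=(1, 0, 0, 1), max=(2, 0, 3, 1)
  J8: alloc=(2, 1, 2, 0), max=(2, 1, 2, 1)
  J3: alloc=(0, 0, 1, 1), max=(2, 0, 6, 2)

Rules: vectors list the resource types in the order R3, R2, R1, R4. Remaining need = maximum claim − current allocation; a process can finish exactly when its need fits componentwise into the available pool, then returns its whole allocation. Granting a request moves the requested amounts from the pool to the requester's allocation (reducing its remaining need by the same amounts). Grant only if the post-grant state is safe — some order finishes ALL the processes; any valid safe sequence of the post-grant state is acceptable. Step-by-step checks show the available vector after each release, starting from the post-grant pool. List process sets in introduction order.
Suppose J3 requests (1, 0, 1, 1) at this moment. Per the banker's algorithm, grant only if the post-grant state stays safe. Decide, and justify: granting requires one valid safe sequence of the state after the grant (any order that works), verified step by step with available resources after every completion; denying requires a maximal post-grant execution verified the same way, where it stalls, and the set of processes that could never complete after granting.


DENY. Granting would leave the state unsafe.
Key observation: J8, J9 can finish, but then (4, 2, 3, 2) is all there is, and the blocked group's R1 demands exceed it.
On the post-grant state, J8, J9 is a maximal run — nothing extends it. Verifying each step:
  pool = (1, 1, 1, 1)
  J8 needs (0, 0, 0, 1) <= (1, 1, 1, 1) -> finishes; pool += (2, 1, 2, 0) = (3, 2, 3, 1)
  J9 needs (1, 0, 3, 0) <= (3, 2, 3, 1) -> finishes; pool += (1, 0, 0, 1) = (4, 2, 3, 2)
  J6 cannot run: need (1, 1, 4, 0) vs free (4, 2, 3, 2) (insufficient R1)
  J2 cannot run: need (3, 0, 4, 1) vs free (4, 2, 3, 2) (insufficient R1)
  J3 cannot run: need (1, 0, 4, 0) vs free (4, 2, 3, 2) (insufficient R1)
Processes that could never finish after the grant: J6, J2 and J3.


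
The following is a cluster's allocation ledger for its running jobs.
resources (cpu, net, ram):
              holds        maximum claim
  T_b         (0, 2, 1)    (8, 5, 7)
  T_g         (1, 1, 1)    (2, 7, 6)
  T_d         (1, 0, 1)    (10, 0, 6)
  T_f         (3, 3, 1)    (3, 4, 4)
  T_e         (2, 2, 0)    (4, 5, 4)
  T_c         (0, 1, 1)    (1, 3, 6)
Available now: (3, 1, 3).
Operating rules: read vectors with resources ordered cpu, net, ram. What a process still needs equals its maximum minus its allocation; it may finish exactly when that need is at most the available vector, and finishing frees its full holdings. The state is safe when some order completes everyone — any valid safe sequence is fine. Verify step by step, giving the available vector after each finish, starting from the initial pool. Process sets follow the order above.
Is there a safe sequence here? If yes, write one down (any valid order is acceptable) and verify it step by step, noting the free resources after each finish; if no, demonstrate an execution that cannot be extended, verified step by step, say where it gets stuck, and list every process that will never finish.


UNSAFE — no complete ordering exists.
Key observation: the wall is ram: completing T_f, T_e brings the pool only to (8, 6, 4), and all the rest need more.
Going as far as possible: T_f, T_e; after that, nothing fits. Check, step by step:
  pool = (3, 1, 3)
  run T_f (needs (0, 1, 3), free (3, 1, 3)); after release of (3, 3, 1) the pool is (6, 4, 4)
  run T_e (needs (2, 3, 4), free (6, 4, 4)); after release of (2, 2, 0) the pool is (8, 6, 4)
  T_b still needs (8, 3, 6) but only (8, 6, 4) is free — short on ram
  T_g still needs (1, 6, 5) but only (8, 6, 4) is free — short on ram
  T_d still needs (9, 0, 5) but only (8, 6, 4) is free — short on cpu and ram
  T_c still needs (1, 2, 5) but only (8, 6, 4) is free — short on ram
Permanently blocked: T_b, T_g, T_d and T_c.


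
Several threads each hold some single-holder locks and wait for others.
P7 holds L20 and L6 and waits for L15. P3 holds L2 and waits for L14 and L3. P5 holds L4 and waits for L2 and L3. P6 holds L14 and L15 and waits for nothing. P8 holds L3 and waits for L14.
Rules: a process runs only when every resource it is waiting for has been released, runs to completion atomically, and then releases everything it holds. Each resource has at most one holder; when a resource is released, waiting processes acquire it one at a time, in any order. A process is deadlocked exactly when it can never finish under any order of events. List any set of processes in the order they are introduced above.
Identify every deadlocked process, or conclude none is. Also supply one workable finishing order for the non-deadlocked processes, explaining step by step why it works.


The deadlocked set is empty.
Key observation: the waits form no ring: some process can always run, and its releases unblock the others one by one.
A valid finishing order for the others: P6, P8, P7, P3, P5.
Step-by-step check:
  run P6 (it waits on nothing); releases L14 and L15
  P8 waits on L14 — all released -> runs and releases L3
  P7 waits on L15 — all released -> runs and releases L20 and L6
  P3 waits on L14 and L3 — all released -> runs and releases L2
  P5 waits on L2 and L3 — all released -> runs and releases L4


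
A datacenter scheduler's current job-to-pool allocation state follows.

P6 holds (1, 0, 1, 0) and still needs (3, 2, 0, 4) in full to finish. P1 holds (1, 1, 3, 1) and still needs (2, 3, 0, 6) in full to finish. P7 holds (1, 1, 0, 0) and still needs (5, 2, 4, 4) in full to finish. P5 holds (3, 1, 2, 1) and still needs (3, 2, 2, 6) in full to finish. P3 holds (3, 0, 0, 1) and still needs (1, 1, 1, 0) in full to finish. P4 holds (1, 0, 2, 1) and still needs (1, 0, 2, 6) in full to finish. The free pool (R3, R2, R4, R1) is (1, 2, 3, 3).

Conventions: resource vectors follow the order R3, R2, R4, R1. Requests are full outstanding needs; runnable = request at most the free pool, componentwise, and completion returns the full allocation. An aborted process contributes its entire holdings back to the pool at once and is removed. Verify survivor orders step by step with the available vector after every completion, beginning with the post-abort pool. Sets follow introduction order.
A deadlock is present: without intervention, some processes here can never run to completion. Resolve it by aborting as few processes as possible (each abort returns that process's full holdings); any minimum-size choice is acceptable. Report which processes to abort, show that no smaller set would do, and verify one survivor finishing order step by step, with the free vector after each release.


Minimum abort set: P1 and P4.
Key observation: the returned (2, 1, 5, 2) from P1 and P4 is what brings P5 — unrunnable before, under any order — into play at step 4.
Why nothing smaller works — every single abort fails: P6 alone leaves P1 blocked (short on R1); P1 alone leaves P5 blocked (short on R1); P7 alone leaves P1 blocked (short on R1); P5 alone leaves P1 blocked (short on R1); P3 alone leaves P1 blocked (short on R1); P4 alone leaves P1 blocked (short on R1).
One survivor order: P3, P6, P7, P5. Verifying each step (post-abort pool first):
  pool = (3, 3, 8, 5)
  run P3 (needs (1, 1, 1, 0), free (3, 3, 8, 5)); after release of (3, 0, 0, 1) the pool is (6, 3, 8, 6)
  run P6 (needs (3, 2, 0, 4), free (6, 3, 8, 6)); after release of (1, 0, 1, 0) the pool is (7, 3, 9, 6)
  run P7 (needs (5, 2, 4, 4), free (7, 3, 9, 6)); after release of (1, 1, 0, 0) the pool is (8, 4, 9, 6)
  run P5 (needs (3, 2, 2, 6), free (8, 4, 9, 6)); after release of (3, 1, 2, 1) the pool is (11, 5, 11, 7)


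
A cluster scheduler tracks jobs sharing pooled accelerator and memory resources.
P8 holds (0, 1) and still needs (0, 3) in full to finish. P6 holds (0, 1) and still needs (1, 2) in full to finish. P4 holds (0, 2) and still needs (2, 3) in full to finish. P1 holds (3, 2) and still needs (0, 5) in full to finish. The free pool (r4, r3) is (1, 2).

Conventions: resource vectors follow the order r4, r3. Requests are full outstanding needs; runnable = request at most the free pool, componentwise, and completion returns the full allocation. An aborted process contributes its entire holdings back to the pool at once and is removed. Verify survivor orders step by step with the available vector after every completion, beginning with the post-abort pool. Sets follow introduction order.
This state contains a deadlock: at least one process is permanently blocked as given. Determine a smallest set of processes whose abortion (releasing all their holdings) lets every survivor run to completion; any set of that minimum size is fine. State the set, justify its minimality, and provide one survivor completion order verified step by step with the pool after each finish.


Abort P1.
Key observation: P4 was stuck for good until P1 gave back (3, 2); in the order shown it finishes at step 3.
No smaller set exists: with zero aborts the deadlock remains.
The survivors complete as P8, P6, P4. Check, step by step (starting from the post-abort pool):
  pool = (4, 4)
  P8 needs (0, 3) <= (4, 4) -> finishes; pool += (0, 1) = (4, 5)
  P6 needs (1, 2) <= (4, 5) -> finishes; pool += (0, 1) = (4, 6)
  P4 needs (2, 3) <= (4, 6) -> finishes; pool += (0, 2) = (4, 8)


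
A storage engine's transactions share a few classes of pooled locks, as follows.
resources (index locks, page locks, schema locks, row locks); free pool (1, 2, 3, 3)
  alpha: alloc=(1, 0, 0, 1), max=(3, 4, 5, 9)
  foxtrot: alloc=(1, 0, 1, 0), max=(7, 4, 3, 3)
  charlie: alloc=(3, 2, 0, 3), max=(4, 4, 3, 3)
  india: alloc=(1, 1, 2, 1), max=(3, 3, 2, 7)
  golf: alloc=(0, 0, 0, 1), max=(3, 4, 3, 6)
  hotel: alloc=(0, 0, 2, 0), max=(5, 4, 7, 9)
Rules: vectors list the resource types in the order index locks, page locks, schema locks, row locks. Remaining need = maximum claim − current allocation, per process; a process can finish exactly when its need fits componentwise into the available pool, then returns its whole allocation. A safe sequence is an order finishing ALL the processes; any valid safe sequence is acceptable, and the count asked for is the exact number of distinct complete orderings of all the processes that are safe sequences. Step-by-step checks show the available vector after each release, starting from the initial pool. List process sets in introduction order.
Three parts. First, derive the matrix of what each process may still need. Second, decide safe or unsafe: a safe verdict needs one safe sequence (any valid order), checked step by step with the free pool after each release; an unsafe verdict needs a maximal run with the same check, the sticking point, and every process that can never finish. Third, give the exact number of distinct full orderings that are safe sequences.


(1) Need matrix, components ordered index locks, page locks, schema locks, row locks:
  alpha: (2, 4, 5, 8)
  foxtrot: (6, 4, 2, 3)
  charlie: (1, 2, 3, 0)
  india: (2, 2, 0, 6)
  golf: (3, 4, 3, 5)
  hotel: (5, 4, 5, 9)
(2) The state is SAFE; one workable sequence: charlie, india, golf, alpha, hotel, foxtrot.
Key observation: charlie marks the first exact bind of the order: its need (1, 2, 3, 0) fits the free (1, 2, 3, 3) with zero slack on a requested resource.
Verifying each step:
  pool = (1, 2, 3, 3)
  charlie needs (1, 2, 3, 0) <= (1, 2, 3, 3) -> finishes; pool += (3, 2, 0, 3) = (4, 4, 3, 6)
  india needs (2, 2, 0, 6) <= (4, 4, 3, 6) -> finishes; pool += (1, 1, 2, 1) = (5, 5, 5, 7)
  golf needs (3, 4, 3, 5) <= (5, 5, 5, 7) -> finishes; pool += (0, 0, 0, 1) = (5, 5, 5, 8)
  alpha needs (2, 4, 5, 8) <= (5, 5, 5, 8) -> finishes; pool += (1, 0, 0, 1) = (6, 5, 5, 9)
  hotel needs (5, 4, 5, 9) <= (6, 5, 5, 9) -> finishes; pool += (0, 0, 2, 0) = (6, 5, 7, 9)
  foxtrot needs (6, 4, 2, 3) <= (6, 5, 7, 9) -> finishes; pool += (1, 0, 1, 0) = (7, 5, 8, 9)
(3) Exactly 4 of the possible complete orderings are safe sequences.


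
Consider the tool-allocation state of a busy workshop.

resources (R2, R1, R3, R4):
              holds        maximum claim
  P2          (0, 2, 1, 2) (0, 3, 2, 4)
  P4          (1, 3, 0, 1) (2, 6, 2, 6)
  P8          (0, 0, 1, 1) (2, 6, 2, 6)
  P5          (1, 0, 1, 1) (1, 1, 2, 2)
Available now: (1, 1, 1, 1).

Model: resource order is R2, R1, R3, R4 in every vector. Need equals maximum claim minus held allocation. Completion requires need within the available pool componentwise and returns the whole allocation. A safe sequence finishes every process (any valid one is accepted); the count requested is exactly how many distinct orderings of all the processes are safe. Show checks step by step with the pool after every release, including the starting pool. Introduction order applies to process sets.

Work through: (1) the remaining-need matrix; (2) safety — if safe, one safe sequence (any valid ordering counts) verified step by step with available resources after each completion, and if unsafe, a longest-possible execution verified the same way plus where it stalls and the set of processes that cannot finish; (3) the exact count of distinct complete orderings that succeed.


(1) Remaining need (order R2, R1, R3, R4):
  P2: (0, 1, 1, 2)
  P4: (1, 3, 2, 5)
  P8: (2, 6, 1, 5)
  P5: (0, 1, 1, 1)
(2) UNSAFE — no complete ordering exists.
Key observation: once P5, P2 finish, the pool peaks at (2, 3, 3, 4) — and every remaining process still needs more R4 than that.
The run P5, P2 cannot be extended any further. Check, step by step:
  pool = (1, 1, 1, 1)
  P5 needs (0, 1, 1, 1) <= (1, 1, 1, 1) -> finishes; pool += (1, 0, 1, 1) = (2, 1, 2, 2)
  P2 needs (0, 1, 1, 2) <= (2, 1, 2, 2) -> finishes; pool += (0, 2, 1, 2) = (2, 3, 3, 4)
  blocked: P4 wants (1, 3, 2, 5), pool (2, 3, 3, 4) — not enough R4
  blocked: P8 wants (2, 6, 1, 5), pool (2, 3, 3, 4) — not enough R1 and R4
Permanently blocked: P4 and P8.
(3) Exactly 0 of the possible complete orderings are safe sequences.


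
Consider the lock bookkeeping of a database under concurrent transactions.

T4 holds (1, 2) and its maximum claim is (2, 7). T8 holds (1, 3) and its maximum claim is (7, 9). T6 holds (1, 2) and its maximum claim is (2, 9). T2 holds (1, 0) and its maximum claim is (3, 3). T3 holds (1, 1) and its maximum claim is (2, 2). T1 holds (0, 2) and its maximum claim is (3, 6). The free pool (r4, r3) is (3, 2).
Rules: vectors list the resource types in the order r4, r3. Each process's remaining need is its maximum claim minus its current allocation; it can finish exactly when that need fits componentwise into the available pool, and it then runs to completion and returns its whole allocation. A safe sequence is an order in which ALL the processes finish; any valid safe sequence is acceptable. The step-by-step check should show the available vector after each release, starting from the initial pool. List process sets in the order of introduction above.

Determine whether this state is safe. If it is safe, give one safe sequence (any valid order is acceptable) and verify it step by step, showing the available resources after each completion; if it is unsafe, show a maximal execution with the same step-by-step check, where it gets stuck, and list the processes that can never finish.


UNSAFE — no complete ordering exists.
Key observation: the pool after T3, T2 is (5, 3); every surviving request exceeds it in r3, so progress ends there.
A maximal execution: T3, T2 — then nothing else fits. Step-by-step check:
  pool = (3, 2)
  T3 needs (1, 1) <= (3, 2) -> finishes; pool += (1, 1) = (4, 3)
  T2 needs (2, 3) <= (4, 3) -> finishes; pool += (1, 0) = (5, 3)
  T4 still needs (1, 5) but only (5, 3) is free — short on r3
  T8 still needs (6, 6) but only (5, 3) is free — short on r4 and r3
  T6 still needs (1, 7) but only (5, 3) is free — short on r3
  T1 still needs (3, 4) but only (5, 3) is free — short on r3
Processes that can never finish: T4, T8, T6 and T1.
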